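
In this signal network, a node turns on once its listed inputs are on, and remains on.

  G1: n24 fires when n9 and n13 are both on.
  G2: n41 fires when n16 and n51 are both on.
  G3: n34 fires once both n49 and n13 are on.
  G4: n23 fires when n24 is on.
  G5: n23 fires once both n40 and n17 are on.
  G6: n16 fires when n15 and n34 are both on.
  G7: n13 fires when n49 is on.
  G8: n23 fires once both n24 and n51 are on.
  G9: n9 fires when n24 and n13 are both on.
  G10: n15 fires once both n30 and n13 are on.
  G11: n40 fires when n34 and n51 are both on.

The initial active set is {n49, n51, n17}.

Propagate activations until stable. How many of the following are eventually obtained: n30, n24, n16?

0

No rule produces n30, and it is not given.
n24 would need n9 and n13 (G1), but n9 never turns on.
n16 would need n15 and n34 (G6), but n15 never turns on.
None of the 3 are reached.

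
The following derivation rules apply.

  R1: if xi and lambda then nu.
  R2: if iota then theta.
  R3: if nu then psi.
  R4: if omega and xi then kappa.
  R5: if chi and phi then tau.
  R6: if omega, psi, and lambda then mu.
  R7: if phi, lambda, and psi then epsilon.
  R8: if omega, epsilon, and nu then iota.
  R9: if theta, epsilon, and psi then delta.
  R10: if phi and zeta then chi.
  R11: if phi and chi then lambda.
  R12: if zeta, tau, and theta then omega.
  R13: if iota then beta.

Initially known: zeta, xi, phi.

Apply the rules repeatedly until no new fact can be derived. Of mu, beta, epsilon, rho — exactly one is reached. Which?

epsilon

phi and zeta hold, so chi follows (R10).
phi and chi hold, so lambda follows (R11).
From xi and lambda, R1 gives nu.
nu holds, so psi follows (R3).
From phi, lambda, and psi, R7 gives epsilon.
beta would need iota (R13), but iota is never established. mu would need omega, psi, and lambda (R6), but omega is never established. No rule produces rho, and it is not given.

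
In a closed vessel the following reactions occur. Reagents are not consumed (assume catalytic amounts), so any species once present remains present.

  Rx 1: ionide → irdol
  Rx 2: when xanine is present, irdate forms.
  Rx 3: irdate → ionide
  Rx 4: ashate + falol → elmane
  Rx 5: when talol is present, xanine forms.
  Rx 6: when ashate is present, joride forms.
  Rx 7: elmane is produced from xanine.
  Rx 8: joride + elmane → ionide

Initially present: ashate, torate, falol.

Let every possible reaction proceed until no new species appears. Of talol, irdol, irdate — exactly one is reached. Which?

ashate and falol present → elmane forms (Rx 4).
ashate present → joride forms (Rx 6).
joride and elmane present → ionide forms (Rx 8).
ionide present → irdol forms (Rx 1).
irdate would need xanine (Rx 2), but xanine never forms. No rule produces talol, and it is not given.

irdol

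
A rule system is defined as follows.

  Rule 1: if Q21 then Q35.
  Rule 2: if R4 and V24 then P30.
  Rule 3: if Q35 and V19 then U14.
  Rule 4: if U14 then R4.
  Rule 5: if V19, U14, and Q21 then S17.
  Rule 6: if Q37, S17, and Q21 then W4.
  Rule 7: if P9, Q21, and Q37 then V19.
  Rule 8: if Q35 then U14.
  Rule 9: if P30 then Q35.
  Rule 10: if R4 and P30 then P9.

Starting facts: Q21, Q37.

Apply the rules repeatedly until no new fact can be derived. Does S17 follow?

No

S17 would need V19, U14, and Q21 (Rule 5), but V19 is never established.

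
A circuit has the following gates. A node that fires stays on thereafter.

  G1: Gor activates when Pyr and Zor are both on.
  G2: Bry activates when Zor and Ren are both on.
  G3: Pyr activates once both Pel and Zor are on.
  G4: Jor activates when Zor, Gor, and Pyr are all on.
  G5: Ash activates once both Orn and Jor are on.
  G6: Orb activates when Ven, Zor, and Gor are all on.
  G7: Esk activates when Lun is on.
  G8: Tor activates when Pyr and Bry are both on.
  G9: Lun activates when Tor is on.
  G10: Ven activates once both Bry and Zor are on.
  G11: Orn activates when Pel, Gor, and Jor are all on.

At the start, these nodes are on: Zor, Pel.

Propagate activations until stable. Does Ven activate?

Ven would need Bry and Zor (G10), but Bry never turns on.

No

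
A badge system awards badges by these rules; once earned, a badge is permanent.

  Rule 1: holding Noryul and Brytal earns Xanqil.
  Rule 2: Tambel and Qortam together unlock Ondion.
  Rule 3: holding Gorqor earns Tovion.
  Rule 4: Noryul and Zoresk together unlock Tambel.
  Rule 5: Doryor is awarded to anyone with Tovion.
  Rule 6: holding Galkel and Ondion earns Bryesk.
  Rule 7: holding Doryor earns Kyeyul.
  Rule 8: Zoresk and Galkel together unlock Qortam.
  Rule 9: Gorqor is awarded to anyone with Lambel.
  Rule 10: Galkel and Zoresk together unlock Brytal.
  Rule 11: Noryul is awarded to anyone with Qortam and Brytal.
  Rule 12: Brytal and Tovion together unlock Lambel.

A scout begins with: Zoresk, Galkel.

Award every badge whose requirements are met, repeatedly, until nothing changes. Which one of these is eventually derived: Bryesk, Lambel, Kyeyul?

With Zoresk and Galkel, Qortam is earned (Rule 8).
With Galkel and Zoresk, Brytal is earned (Rule 10).
With Qortam and Brytal, Noryul is earned (Rule 11).
With Noryul and Zoresk, Tambel is earned (Rule 4).
With Tambel and Qortam, Ondion is earned (Rule 2).
With Galkel and Ondion, Bryesk is earned (Rule 6).
Lambel would need Brytal and Tovion (Rule 12), but Tovion is never earned. Kyeyul would need Doryor (Rule 7), but Doryor is never earned.

Bryesk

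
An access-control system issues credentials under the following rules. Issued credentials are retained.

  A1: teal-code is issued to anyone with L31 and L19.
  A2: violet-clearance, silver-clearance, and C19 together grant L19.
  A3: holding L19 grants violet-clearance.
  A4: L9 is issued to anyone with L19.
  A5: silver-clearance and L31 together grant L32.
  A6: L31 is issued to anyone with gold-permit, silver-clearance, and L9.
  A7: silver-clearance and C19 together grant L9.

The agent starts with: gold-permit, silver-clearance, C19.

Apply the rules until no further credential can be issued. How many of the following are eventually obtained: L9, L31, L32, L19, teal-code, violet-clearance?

3

Holding silver-clearance and C19 grants L9 (A7).
Holding gold-permit, silver-clearance, and L9 grants L31 (A6).
Holding silver-clearance and L31 grants L32 (A5).
L9: reached.
L31: reached.
L32: reached.
L19 would need violet-clearance, silver-clearance, and C19 (A2), but violet-clearance is never granted.
teal-code would need L31 and L19 (A1), but L19 is never granted.
violet-clearance would need L19 (A3), but L19 is never granted.
Reached: L9, L31, and L32 — 3 of the 6.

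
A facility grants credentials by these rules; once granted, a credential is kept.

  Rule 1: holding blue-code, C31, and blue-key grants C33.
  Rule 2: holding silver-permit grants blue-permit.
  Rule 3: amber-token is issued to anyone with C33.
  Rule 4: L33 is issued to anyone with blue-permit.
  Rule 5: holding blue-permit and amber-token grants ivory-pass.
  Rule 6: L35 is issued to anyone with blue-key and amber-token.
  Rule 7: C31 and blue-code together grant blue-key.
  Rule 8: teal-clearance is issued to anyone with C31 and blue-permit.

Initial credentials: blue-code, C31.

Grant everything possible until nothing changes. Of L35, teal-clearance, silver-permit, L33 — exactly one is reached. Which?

L35

Holding C31 and blue-code grants blue-key (Rule 7).
Holding blue-code, C31, and blue-key grants C33 (Rule 1).
Holding C33 grants amber-token (Rule 3).
Holding blue-key and amber-token grants L35 (Rule 6).
No rule produces silver-permit, and it is not given. teal-clearance would need C31 and blue-permit (Rule 8), but blue-permit is never granted. L33 would need blue-permit (Rule 4), but blue-permit is never granted.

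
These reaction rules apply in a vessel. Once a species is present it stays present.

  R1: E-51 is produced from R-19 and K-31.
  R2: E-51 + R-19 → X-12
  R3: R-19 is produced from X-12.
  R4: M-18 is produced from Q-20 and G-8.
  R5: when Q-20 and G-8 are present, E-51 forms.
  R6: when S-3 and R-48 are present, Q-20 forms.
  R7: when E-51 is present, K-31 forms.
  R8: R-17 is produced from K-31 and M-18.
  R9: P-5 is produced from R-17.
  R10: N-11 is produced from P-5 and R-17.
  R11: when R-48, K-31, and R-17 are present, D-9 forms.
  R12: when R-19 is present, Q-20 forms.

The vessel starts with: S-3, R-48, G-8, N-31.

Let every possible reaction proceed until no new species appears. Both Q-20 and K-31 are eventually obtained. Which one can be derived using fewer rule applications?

Q-20: S-3 and R-48 present → Q-20 forms (R6). [1 rule application]
K-31: S-3 and R-48 present → Q-20 forms (R6). Q-20 and G-8 present → E-51 forms (R5). E-51 present → K-31 forms (R7). [3 rule applications]
Q-20 needs fewer.

Q-20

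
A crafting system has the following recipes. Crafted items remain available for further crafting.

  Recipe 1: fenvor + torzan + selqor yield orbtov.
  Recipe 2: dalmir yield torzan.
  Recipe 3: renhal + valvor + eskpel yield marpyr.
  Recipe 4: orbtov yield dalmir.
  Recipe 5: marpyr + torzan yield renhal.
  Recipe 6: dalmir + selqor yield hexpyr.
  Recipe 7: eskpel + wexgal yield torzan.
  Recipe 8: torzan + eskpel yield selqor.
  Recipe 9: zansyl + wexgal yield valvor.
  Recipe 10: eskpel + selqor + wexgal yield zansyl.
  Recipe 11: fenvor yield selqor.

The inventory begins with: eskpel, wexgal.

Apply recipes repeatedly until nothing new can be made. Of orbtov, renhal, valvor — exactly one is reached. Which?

Using Recipe 7, eskpel and wexgal make torzan.
Using Recipe 8, torzan and eskpel make selqor.
eskpel + selqor + wexgal → zansyl (Recipe 10).
Using Recipe 9, zansyl and wexgal make valvor.
orbtov would need fenvor, torzan, and selqor (Recipe 1), but fenvor is never obtained. renhal would need marpyr and torzan (Recipe 5), but marpyr is never obtained.

valvor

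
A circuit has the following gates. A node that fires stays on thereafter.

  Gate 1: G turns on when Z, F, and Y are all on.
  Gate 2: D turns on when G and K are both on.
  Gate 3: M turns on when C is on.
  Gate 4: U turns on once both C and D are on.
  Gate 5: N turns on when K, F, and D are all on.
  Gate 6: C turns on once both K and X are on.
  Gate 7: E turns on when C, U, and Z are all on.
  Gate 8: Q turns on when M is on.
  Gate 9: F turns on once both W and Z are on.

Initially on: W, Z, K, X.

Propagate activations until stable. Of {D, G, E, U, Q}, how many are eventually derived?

K and X are on, so C turns on (Gate 6).
C is on, so M turns on (Gate 3).
M is on, so Q turns on (Gate 8).
D would need G and K (Gate 2), but G never turns on.
G would need Z, F, and Y (Gate 1), but Y never turns on.
E would need C, U, and Z (Gate 7), but U never turns on.
U would need C and D (Gate 4), but D never turns on.
Q: reached.
Reached: Q — 1 of the 5.

1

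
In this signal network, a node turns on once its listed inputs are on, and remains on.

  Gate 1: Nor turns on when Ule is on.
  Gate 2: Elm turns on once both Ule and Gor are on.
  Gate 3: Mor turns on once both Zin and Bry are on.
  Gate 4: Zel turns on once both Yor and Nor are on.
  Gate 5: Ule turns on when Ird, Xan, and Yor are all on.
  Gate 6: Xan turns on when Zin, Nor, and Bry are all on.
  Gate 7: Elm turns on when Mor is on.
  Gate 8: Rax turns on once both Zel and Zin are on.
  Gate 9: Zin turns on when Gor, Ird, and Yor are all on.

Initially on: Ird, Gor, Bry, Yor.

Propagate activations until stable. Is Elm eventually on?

Yes

Gor, Ird, and Yor are on, so Zin turns on (Gate 9).
Gate 3: Zin and Bry on → Mor on.
Mor is on, so Elm turns on (Gate 7).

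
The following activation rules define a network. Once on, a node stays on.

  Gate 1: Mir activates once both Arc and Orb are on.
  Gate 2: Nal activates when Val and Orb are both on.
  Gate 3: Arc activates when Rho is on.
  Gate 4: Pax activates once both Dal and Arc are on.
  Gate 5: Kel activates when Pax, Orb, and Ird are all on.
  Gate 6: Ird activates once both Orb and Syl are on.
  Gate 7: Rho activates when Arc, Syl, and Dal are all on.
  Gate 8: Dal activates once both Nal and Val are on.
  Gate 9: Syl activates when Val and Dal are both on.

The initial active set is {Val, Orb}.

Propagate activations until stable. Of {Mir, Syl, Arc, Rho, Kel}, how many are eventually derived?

Val and Orb are on, so Nal activates (Gate 2).
Gate 8: Nal and Val on → Dal on.
Val and Dal are on, so Syl activates (Gate 9).
Mir would need Arc and Orb (Gate 1), but Arc never turns on.
Syl: reached.
Arc would need Rho (Gate 3), but Rho never turns on.
Rho would need Arc, Syl, and Dal (Gate 7), but Arc never turns on.
Kel would need Pax, Orb, and Ird (Gate 5), but Pax never turns on.
Reached: Syl — 1 of the 5.

1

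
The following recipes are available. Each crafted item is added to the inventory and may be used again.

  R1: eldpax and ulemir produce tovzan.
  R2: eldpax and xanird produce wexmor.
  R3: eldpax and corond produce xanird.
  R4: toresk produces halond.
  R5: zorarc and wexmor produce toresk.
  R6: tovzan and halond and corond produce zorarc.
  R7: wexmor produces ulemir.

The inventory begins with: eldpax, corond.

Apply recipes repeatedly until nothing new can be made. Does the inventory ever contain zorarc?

No

zorarc would need tovzan, halond, and corond (R6), but halond is never obtained.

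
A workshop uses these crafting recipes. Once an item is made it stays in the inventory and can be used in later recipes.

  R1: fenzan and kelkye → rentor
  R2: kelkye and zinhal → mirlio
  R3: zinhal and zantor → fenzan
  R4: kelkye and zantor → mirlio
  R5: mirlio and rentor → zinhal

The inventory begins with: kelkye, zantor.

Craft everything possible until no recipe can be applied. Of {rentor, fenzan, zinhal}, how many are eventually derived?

0

rentor would need fenzan and kelkye (R1), but fenzan is never obtained.
fenzan would need zinhal and zantor (R3), but zinhal is never obtained.
zinhal would need mirlio and rentor (R5), but rentor is never obtained.
None of the 3 are reached.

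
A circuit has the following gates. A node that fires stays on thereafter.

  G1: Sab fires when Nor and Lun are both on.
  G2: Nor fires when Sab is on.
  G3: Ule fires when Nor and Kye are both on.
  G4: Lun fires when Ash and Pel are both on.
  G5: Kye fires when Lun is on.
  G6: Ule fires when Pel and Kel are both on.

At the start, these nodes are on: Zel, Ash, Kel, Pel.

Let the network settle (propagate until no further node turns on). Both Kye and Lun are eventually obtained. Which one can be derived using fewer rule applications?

Lun: Ash and Pel are on, so Lun fires (G4). [1 rule application]
Kye: Ash and Pel are on, so Lun fires (G4). Lun is on, so Kye fires (G5). [2 rule applications]
Lun needs fewer.

Lun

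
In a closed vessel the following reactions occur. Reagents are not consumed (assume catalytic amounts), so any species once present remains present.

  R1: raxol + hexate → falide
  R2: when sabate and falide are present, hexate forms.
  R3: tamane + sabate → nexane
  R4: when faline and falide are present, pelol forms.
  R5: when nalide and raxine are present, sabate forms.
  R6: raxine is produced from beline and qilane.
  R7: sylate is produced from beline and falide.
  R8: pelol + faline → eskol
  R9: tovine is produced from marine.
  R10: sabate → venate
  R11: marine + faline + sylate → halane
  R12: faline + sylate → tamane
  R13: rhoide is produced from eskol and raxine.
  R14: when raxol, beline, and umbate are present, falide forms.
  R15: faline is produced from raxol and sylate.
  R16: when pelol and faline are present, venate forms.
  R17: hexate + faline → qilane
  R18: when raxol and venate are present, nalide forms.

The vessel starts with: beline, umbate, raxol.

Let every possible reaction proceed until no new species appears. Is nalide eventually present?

Yes

raxol, beline, and umbate present → falide forms (R14).
beline and falide present → sylate forms (R7).
raxol and sylate present → faline forms (R15).
faline and falide present → pelol forms (R4).
pelol and faline present → venate forms (R16).
raxol and venate present → nalide forms (R18).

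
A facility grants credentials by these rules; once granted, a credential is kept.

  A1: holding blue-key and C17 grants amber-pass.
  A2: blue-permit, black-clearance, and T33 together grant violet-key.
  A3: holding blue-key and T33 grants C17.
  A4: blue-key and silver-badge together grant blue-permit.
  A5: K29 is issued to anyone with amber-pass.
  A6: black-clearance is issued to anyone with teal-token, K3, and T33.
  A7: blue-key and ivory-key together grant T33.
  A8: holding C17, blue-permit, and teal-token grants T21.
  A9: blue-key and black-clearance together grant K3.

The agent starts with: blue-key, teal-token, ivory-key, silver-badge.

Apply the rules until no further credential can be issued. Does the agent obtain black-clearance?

black-clearance would need teal-token, K3, and T33 (A6), but K3 is never granted.

No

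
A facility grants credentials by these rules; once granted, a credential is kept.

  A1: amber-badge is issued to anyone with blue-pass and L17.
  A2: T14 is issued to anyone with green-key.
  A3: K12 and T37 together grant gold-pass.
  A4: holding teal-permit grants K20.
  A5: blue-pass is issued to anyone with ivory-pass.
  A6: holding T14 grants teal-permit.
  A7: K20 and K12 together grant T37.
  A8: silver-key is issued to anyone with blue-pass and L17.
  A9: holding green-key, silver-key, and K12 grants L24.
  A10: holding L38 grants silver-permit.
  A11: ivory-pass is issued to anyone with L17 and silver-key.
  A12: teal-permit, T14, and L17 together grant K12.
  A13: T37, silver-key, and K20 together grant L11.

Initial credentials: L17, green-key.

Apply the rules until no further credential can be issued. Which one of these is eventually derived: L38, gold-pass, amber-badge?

Holding green-key grants T14 (A2).
Holding T14 grants teal-permit (A6).
Holding teal-permit, T14, and L17 grants K12 (A12).
Holding teal-permit grants K20 (A4).
Holding K20 and K12 grants T37 (A7).
Holding K12 and T37 grants gold-pass (A3).
No rule produces L38, and it is not given. amber-badge would need blue-pass and L17 (A1), but blue-pass is never granted.

gold-pass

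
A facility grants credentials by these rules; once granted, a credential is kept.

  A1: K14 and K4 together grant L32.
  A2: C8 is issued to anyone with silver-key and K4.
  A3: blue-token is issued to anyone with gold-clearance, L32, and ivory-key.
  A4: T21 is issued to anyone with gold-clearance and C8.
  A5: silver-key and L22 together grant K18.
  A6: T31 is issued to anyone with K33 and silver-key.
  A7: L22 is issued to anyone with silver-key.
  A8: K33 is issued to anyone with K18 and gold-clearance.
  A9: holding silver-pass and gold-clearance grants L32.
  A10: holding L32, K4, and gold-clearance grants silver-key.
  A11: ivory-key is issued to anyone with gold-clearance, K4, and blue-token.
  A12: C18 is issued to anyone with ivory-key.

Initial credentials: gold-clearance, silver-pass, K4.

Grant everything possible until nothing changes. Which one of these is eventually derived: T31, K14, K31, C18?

Holding silver-pass and gold-clearance grants L32 (A9).
Holding L32, K4, and gold-clearance grants silver-key (A10).
Holding silver-key grants L22 (A7).
Holding silver-key and L22 grants K18 (A5).
Holding K18 and gold-clearance grants K33 (A8).
Holding K33 and silver-key grants T31 (A6).
C18 would need ivory-key (A12), but ivory-key is never granted. No rule produces K14, and it is not given. No rule produces K31, and it is not given.

T31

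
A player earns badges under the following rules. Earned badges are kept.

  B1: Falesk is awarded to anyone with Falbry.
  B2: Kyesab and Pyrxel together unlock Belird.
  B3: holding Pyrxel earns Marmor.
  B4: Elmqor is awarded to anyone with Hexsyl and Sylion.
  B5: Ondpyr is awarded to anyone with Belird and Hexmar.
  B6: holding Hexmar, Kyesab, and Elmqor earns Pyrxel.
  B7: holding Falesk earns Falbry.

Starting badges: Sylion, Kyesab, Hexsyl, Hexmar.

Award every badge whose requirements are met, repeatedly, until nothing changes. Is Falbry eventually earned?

Falbry would need Falesk (B7), but Falesk is never earned.

No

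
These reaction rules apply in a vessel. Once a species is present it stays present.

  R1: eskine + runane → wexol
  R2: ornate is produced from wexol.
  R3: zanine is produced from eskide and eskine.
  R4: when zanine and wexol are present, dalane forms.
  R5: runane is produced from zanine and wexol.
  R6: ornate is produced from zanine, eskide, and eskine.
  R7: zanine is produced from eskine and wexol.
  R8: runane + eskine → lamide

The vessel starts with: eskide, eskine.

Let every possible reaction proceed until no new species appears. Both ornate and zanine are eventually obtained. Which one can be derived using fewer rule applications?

zanine: eskide and eskine present → zanine forms (R3). [1 rule application]
ornate: eskide and eskine present → zanine forms (R3). zanine, eskide, and eskine present → ornate forms (R6). [2 rule applications]
zanine needs fewer.

zanine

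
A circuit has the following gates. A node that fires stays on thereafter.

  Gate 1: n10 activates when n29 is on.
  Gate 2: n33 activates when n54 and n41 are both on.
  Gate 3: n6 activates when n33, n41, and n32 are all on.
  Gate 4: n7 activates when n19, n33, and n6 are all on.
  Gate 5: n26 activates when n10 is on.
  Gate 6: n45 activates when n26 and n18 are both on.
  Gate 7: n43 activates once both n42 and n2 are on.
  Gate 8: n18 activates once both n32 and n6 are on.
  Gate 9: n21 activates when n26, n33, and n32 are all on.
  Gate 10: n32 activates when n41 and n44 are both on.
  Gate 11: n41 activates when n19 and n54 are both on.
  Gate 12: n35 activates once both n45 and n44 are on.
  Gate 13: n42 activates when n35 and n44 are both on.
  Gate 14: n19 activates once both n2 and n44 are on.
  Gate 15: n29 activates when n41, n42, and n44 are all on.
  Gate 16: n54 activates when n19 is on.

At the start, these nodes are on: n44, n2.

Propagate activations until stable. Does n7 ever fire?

Gate 14: n2 and n44 on → n19 on.
Gate 16: n19 on → n54 on.
Gate 11: n19 and n54 on → n41 on.
n41 and n44 are on, so n32 activates (Gate 10).
Gate 2: n54 and n41 on → n33 on.
Gate 3: n33, n41, and n32 on → n6 on.
Gate 4: n19, n33, and n6 on → n7 on.

Yes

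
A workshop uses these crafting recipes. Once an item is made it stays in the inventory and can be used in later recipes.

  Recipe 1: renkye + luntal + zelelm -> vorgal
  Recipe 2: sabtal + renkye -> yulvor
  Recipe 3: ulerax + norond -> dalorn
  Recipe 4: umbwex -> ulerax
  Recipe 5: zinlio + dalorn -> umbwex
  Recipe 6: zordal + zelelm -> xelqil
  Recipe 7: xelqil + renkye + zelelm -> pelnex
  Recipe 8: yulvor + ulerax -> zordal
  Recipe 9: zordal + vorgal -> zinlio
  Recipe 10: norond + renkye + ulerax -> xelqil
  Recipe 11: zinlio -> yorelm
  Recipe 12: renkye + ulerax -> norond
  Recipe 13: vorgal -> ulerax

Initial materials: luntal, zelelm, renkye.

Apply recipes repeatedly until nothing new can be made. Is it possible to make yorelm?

No

yorelm would need zinlio (Recipe 11), but zinlio is never obtained.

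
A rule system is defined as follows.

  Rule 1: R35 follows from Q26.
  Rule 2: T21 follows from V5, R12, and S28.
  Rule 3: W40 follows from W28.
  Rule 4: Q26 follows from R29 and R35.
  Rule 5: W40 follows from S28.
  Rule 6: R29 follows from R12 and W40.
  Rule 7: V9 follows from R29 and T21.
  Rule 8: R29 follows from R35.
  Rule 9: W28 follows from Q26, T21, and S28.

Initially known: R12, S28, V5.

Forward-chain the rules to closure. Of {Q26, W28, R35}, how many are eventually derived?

Q26 would need R29 and R35 (Rule 4), but R35 is never established.
W28 would need Q26, T21, and S28 (Rule 9), but Q26 is never established.
R35 would need Q26 (Rule 1), but Q26 is never established.
None of the 3 are reached.

0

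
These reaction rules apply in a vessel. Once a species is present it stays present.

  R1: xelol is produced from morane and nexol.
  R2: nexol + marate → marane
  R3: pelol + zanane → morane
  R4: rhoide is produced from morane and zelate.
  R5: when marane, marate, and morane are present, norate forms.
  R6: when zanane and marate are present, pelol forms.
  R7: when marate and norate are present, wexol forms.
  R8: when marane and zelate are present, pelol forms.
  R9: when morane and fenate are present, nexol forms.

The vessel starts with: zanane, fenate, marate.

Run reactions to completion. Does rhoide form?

rhoide would need morane and zelate (R4), but zelate never forms.

No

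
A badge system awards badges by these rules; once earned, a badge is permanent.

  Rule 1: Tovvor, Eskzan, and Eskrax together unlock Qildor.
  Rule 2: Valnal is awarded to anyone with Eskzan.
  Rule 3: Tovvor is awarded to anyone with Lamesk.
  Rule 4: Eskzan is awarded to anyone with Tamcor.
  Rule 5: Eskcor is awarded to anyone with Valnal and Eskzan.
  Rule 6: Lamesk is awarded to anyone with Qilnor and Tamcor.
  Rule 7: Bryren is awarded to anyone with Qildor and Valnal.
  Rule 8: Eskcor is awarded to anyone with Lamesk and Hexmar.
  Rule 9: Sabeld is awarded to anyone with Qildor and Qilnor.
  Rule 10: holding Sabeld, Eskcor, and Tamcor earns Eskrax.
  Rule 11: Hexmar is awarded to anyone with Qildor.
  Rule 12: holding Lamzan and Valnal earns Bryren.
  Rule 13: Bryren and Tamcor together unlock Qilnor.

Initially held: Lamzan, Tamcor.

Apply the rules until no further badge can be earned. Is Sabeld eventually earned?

No

Sabeld would need Qildor and Qilnor (Rule 9), but Qildor is never earned.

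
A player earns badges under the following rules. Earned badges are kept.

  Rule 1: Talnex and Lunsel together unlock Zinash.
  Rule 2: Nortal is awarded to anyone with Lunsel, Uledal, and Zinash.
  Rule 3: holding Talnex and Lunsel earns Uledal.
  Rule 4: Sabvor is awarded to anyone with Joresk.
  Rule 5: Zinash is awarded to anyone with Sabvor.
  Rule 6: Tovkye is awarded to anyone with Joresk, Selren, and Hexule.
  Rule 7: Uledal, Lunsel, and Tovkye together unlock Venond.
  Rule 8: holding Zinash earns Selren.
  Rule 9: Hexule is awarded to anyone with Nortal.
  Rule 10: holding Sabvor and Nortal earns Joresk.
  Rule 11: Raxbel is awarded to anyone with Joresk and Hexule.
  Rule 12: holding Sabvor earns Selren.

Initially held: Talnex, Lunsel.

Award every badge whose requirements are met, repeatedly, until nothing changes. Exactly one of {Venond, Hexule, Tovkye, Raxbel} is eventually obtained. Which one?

Hexule

With Talnex and Lunsel, Zinash is earned (Rule 1).
With Talnex and Lunsel, Uledal is earned (Rule 3).
With Lunsel, Uledal, and Zinash, Nortal is earned (Rule 2).
With Nortal, Hexule is earned (Rule 9).
Venond would need Uledal, Lunsel, and Tovkye (Rule 7), but Tovkye is never earned. Tovkye would need Joresk, Selren, and Hexule (Rule 6), but Joresk is never earned. Raxbel would need Joresk and Hexule (Rule 11), but Joresk is never earned.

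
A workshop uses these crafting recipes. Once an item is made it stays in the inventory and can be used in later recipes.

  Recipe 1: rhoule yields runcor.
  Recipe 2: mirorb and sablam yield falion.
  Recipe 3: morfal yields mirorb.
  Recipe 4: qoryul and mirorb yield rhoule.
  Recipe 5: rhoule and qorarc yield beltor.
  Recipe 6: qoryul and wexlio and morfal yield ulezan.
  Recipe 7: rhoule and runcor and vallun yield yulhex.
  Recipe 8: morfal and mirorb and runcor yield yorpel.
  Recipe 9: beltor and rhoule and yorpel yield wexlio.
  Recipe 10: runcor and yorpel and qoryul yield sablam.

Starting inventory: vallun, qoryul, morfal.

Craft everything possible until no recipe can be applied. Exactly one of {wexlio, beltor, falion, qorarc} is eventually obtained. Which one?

morfal → mirorb (Recipe 3).
qoryul and mirorb → rhoule (Recipe 4).
Using Recipe 1, rhoule makes runcor.
Using Recipe 8, morfal, mirorb, and runcor make yorpel.
Using Recipe 10, runcor, yorpel, and qoryul make sablam.
mirorb and sablam → falion (Recipe 2).
No rule produces qorarc, and it is not given. wexlio would need beltor, rhoule, and yorpel (Recipe 9), but beltor is never obtained. beltor would need rhoule and qorarc (Recipe 5), but qorarc is never obtained.

falion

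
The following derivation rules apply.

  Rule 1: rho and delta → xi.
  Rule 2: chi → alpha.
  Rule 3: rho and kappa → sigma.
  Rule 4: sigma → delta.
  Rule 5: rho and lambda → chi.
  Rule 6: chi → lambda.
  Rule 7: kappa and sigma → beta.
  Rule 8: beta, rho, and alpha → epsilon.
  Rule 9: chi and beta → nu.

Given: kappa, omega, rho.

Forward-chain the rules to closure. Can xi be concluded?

Yes

From rho and kappa, Rule 3 gives sigma.
From sigma, Rule 4 gives delta.
rho and delta hold, so xi follows (Rule 1).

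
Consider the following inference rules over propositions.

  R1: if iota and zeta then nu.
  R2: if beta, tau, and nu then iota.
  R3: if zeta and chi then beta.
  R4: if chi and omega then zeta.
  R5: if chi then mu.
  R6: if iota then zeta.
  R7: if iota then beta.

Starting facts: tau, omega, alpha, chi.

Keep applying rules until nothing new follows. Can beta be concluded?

chi and omega hold, so zeta follows (R4).
From zeta and chi, R3 gives beta.

Yes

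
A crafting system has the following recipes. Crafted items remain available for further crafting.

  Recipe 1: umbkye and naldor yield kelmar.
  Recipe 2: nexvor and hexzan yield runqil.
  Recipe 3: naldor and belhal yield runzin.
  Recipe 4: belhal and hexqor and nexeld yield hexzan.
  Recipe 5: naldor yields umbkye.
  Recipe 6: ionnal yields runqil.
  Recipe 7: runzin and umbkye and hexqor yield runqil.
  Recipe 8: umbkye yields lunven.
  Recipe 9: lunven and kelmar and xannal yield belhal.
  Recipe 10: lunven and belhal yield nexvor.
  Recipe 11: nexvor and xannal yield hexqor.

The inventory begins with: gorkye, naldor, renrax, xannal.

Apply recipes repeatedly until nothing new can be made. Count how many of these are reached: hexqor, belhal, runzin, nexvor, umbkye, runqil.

6

naldor → umbkye (Recipe 5).
umbkye → lunven (Recipe 8).
Using Recipe 1, umbkye and naldor make kelmar.
Using Recipe 9, lunven, kelmar, and xannal make belhal.
Using Recipe 3, naldor and belhal make runzin.
Using Recipe 10, lunven and belhal make nexvor.
Using Recipe 11, nexvor and xannal make hexqor.
Using Recipe 7, runzin, umbkye, and hexqor make runqil.
hexqor: reached.
belhal: reached.
runzin: reached.
nexvor: reached.
umbkye: reached.
runqil: reached.
All 6 are reached.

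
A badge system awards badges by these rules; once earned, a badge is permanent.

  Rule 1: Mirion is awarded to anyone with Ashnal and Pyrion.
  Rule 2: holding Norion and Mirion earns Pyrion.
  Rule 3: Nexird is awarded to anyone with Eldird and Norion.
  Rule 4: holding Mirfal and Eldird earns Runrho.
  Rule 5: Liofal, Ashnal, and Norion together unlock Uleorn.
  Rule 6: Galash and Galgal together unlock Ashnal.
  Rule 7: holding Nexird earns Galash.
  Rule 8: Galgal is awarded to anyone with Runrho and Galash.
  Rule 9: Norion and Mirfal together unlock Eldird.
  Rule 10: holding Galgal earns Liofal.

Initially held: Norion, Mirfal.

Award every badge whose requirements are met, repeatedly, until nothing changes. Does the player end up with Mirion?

No

Mirion would need Ashnal and Pyrion (Rule 1), but Pyrion is never earned.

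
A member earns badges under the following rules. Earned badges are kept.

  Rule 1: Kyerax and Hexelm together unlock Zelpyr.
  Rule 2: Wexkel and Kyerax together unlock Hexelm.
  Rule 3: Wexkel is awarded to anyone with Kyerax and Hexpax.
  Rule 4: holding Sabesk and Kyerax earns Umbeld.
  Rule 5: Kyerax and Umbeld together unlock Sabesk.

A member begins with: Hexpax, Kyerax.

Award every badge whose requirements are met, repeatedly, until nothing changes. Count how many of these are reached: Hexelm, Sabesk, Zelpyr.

With Kyerax and Hexpax, Wexkel is earned (Rule 3).
With Wexkel and Kyerax, Hexelm is earned (Rule 2).
With Kyerax and Hexelm, Zelpyr is earned (Rule 1).
Hexelm: reached.
Sabesk would need Kyerax and Umbeld (Rule 5), but Umbeld is never earned.
Zelpyr: reached.
Reached: Hexelm and Zelpyr — 2 of the 3.

2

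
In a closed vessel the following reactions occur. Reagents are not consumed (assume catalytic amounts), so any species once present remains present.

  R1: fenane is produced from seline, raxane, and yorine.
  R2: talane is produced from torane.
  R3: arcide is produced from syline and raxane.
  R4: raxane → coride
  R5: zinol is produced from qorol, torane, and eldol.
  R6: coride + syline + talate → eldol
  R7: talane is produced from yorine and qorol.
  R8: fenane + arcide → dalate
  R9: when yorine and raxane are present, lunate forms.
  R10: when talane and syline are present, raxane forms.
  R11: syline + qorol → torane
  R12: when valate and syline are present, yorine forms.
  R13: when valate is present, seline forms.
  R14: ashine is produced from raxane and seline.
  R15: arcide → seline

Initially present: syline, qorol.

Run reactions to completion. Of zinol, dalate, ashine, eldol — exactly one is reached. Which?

syline and qorol present → torane forms (R11).
torane present → talane forms (R2).
talane and syline present → raxane forms (R10).
syline and raxane present → arcide forms (R3).
arcide present → seline forms (R15).
raxane and seline present → ashine forms (R14).
eldol would need coride, syline, and talate (R6), but talate never forms. dalate would need fenane and arcide (R8), but fenane never forms. zinol would need qorol, torane, and eldol (R5), but eldol never forms.

ashine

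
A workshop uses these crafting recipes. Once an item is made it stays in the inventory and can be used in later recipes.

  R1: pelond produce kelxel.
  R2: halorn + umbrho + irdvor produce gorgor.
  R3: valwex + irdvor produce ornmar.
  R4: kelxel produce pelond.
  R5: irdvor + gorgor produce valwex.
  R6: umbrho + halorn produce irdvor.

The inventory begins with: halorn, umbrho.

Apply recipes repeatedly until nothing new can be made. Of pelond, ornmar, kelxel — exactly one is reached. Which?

Using R6, umbrho and halorn make irdvor.
Using R2, halorn, umbrho, and irdvor make gorgor.
Using R5, irdvor and gorgor make valwex.
valwex + irdvor → ornmar (R3).
pelond would need kelxel (R4), but kelxel is never obtained. kelxel would need pelond (R1), but pelond is never obtained.

ornmar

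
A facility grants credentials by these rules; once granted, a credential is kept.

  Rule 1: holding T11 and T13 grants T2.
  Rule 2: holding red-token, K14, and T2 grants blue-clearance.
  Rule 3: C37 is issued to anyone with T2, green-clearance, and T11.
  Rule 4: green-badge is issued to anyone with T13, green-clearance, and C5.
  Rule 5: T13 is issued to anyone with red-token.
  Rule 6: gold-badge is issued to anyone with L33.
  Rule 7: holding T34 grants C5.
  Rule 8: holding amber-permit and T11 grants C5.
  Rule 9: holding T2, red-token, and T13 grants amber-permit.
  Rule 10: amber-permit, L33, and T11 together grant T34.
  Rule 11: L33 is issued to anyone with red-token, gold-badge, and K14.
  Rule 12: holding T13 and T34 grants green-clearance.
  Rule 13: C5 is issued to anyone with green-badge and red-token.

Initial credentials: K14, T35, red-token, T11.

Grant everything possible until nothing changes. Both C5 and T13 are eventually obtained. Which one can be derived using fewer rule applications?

T13

T13: Holding red-token grants T13 (Rule 5). [1 rule application]
C5: Holding red-token grants T13 (Rule 5). Holding T11 and T13 grants T2 (Rule 1). Holding T2, red-token, and T13 grants amber-permit (Rule 9). Holding amber-permit and T11 grants C5 (Rule 8). [4 rule applications]
T13 needs fewer.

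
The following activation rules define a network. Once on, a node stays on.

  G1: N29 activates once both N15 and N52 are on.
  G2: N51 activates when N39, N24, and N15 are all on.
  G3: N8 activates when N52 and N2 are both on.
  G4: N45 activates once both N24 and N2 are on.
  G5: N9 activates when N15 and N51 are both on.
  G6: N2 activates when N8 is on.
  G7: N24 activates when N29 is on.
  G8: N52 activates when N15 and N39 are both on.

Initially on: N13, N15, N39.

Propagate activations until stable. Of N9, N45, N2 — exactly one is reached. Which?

G8: N15 and N39 on → N52 on.
G1: N15 and N52 on → N29 on.
G7: N29 on → N24 on.
N39, N24, and N15 are on, so N51 activates (G2).
G5: N15 and N51 on → N9 on.
N2 would need N8 (G6), but N8 never turns on. N45 would need N24 and N2 (G4), but N2 never turns on.

N9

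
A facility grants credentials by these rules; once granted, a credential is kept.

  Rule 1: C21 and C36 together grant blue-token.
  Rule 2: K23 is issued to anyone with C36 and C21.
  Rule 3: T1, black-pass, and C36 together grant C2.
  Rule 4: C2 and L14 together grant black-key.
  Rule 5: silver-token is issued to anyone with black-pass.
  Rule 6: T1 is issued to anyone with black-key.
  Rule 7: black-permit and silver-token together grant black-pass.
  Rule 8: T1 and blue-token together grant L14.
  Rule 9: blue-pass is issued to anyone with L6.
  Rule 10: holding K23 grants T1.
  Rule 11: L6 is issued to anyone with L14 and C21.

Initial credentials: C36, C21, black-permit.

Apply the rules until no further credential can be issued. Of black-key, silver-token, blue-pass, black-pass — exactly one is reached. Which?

blue-pass

Holding C21 and C36 grants blue-token (Rule 1).
Holding C36 and C21 grants K23 (Rule 2).
Holding K23 grants T1 (Rule 10).
Holding T1 and blue-token grants L14 (Rule 8).
Holding L14 and C21 grants L6 (Rule 11).
Holding L6 grants blue-pass (Rule 9).
black-pass would need black-permit and silver-token (Rule 7), but silver-token is never granted. silver-token would need black-pass (Rule 5), but black-pass is never granted. black-key would need C2 and L14 (Rule 4), but C2 is never granted.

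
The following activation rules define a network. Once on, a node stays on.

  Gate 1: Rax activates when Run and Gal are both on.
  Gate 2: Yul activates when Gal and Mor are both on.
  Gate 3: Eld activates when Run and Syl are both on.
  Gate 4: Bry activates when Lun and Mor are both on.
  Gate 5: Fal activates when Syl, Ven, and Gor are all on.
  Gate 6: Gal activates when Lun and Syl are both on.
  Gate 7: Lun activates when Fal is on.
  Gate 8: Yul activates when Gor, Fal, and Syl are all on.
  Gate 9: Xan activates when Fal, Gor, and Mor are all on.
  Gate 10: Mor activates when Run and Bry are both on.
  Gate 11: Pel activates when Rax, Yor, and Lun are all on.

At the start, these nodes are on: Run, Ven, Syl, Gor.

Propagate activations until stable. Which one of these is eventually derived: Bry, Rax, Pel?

Gate 5: Syl, Ven, and Gor on → Fal on.
Gate 7: Fal on → Lun on.
Lun and Syl are on, so Gal activates (Gate 6).
Run and Gal are on, so Rax activates (Gate 1).
Bry would need Lun and Mor (Gate 4), but Mor never turns on. Pel would need Rax, Yor, and Lun (Gate 11), but Yor never turns on.

Rax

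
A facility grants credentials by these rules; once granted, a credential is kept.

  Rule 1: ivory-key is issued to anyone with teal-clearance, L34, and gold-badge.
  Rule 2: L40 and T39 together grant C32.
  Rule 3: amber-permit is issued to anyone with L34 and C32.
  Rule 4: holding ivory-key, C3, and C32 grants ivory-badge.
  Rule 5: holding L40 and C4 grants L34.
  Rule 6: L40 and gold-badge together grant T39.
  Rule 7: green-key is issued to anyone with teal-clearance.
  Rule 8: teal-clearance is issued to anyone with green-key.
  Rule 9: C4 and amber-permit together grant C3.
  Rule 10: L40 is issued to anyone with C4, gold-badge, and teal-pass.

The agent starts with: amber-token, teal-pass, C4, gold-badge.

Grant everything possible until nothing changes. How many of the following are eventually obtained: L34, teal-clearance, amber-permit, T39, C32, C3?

Holding C4, gold-badge, and teal-pass grants L40 (Rule 10).
Holding L40 and gold-badge grants T39 (Rule 6).
Holding L40 and C4 grants L34 (Rule 5).
Holding L40 and T39 grants C32 (Rule 2).
Holding L34 and C32 grants amber-permit (Rule 3).
Holding C4 and amber-permit grants C3 (Rule 9).
L34: reached.
teal-clearance would need green-key (Rule 8), but green-key is never granted.
amber-permit: reached.
T39: reached.
C32: reached.
C3: reached.
Reached: L34, amber-permit, T39, C32, and C3 — 5 of the 6.

5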